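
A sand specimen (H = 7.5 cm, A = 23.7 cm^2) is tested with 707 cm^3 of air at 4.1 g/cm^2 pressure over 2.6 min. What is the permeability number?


Formula: Permeability Number P = (V * H) / (p * A * t)
Numerator: V * H = 707 * 7.5 = 5302.5
Denominator: p * A * t = 4.1 * 23.7 * 2.6 = 252.642
P = 5302.5 / 252.642 = 20.9882

Answer: 20.9882


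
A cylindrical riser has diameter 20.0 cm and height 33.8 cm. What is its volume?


Formula: V = pi * (D/2)^2 * H  (cylinder volume)
Radius = D/2 = 20.0/2 = 10.0 cm
V = pi * 10.0^2 * 33.8 = 10618.5832 cm^3

Answer: 10618.5832 cm^3


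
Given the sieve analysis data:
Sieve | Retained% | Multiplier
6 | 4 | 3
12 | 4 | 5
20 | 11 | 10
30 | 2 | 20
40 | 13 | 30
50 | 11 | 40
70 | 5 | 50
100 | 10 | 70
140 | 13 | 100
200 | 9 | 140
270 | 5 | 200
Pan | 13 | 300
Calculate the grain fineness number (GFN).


Formula: GFN = sum(pct * multiplier) / sum(pct)
sum(pct * multiplier) = 9422
sum(pct) = 100
GFN = 9422 / 100 = 94.22


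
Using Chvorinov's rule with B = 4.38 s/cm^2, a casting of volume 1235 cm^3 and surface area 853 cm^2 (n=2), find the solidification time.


Formula: t_s = B * (V/A)^n  (Chvorinov's rule, n=2)
Modulus M = V/A = 1235/853 = 1.447831 cm
M^2 = 1.447831^2 = 2.096215 cm^2
t_s = 4.38 * 2.096215 = 9.1814 s


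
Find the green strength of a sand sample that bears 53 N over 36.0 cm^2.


Formula: Compressive Strength = Force / Area
Strength = 53 N / 36.0 cm^2 = 1.4722 N/cm^2

Answer: 1.4722 N/cm^2


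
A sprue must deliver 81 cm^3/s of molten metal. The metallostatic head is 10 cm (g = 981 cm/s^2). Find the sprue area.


Formula: v = sqrt(2*g*h), A = Q/v
Velocity: v = sqrt(2 * 981 * 10) = sqrt(19620) = 140.0714 cm/s
Sprue area: A = Q / v = 81 / 140.0714 = 0.5783 cm^2

Final answer: 0.5783 cm^2


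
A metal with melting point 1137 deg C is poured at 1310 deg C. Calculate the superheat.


Formula: Superheat = T_pour - T_melt
Superheat = 1310 - 1137 = 173 deg C

173 deg C


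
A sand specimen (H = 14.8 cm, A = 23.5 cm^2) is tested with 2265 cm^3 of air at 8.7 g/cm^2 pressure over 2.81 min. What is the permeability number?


Formula: Permeability Number P = (V * H) / (p * A * t)
Numerator: V * H = 2265 * 14.8 = 33522.0
Denominator: p * A * t = 8.7 * 23.5 * 2.81 = 574.5045
P = 33522.0 / 574.5045 = 58.3494


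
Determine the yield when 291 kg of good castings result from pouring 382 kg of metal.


Formula: Casting Yield = (W_good / W_total) * 100
Yield = (291 kg / 382 kg) * 100 = 76.1780%

76.1780%


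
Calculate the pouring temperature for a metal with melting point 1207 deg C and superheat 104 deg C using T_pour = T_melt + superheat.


Formula: T_pour = T_melt + Superheat
T_pour = 1207 + 104 = 1311 deg C

1311 deg C


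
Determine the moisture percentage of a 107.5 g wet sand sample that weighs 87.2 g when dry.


Formula: MC = (W_wet - W_dry) / W_wet * 100
Water mass = 107.5 - 87.2 = 20.3 g
MC = 20.3 / 107.5 * 100 = 18.8837%

Final answer: 18.8837%


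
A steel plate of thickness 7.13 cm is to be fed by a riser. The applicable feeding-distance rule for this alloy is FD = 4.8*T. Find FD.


Formula: FD = 4.8 * T  (riser feeding-distance rule)
FD = 4.8 * 7.13 cm = 34.2240 cm

Final answer: 34.2240 cm


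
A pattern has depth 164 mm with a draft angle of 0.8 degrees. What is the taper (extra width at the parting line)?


Formula: taper = depth * tan(draft_angle)
tan(0.8 deg) = 0.0139635
taper = 164 mm * 0.0139635 = 2.2900 mm

Final answer: 2.2900 mm


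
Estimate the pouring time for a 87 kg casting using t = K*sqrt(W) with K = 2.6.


Formula: t = K * sqrt(W)
sqrt(W) = sqrt(87) = 9.32738
t = 2.6 * 9.32738 = 24.2512 s

Final answer: 24.2512 s


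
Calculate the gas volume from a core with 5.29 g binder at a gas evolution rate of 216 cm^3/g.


Formula: V_gas = W_binder * gas_evolution_rate
V = 5.29 g * 216 cm^3/g = 1142.6400 cm^3

Final answer: 1142.6400 cm^3


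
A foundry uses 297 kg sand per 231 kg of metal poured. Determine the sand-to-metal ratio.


Formula: Sand-to-Metal Ratio = W_sand / W_metal
Ratio = 297 kg / 231 kg = 1.2857

1.2857


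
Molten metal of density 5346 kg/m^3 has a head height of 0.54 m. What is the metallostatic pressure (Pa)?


Formula: P = rho * g * h
rho * g = 5346 * 9.81 = 52444.26 N/m^3
P = 52444.26 * 0.54 = 28319.9004 Pa

28319.9004 Pa


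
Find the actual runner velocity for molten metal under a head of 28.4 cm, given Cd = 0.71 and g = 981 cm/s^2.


Formula: v = Cd * sqrt(2 * g * h)  (Torricelli with discharge coefficient)
2*g*h = 2 * 981 * 28.4 = 55720.8 cm^2/s^2
sqrt(55720.8) = 236.05254 cm/s
v = 0.71 * 236.05254 = 167.5973 cm/s


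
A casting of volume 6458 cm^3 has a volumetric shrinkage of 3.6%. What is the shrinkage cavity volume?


Formula: V_shrink = V_casting * shrinkage_pct / 100
V_shrink = 6458 cm^3 * 3.6 / 100 = 232.4880 cm^3

232.4880 cm^3


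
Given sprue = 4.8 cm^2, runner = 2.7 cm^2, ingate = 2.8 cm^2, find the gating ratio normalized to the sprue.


Sprue:Runner:Ingate = 1 : 2.7/4.8 : 2.8/4.8 = 1:0.56:0.58

Answer: 1:0.56:0.58


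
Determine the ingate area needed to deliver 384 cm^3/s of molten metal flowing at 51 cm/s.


Formula: A_ingate = Q / v  (continuity equation)
A = 384 cm^3/s / 51 cm/s = 7.5294 cm^2

Final answer: 7.5294 cm^2


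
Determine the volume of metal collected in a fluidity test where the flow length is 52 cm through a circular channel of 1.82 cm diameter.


Formula: V = pi * (d/2)^2 * L  (cylinder volume)
Radius = 1.82/2 = 0.91 cm
V = pi * 0.91^2 * 52 = 135.2807 cm^3

Final answer: 135.2807 cm^3


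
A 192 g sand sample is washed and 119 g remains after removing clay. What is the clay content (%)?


Formula: Clay% = (W_total - W_washed) / W_total * 100
Clay mass = 192 - 119 = 73 g
Clay% = 73 / 192 * 100 = 38.0208%

38.0208%


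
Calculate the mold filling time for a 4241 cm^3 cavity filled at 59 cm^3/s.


Formula: t_fill = V_mold / Q_flow
t = 4241 cm^3 / 59 cm^3/s = 71.8814 s

Final answer: 71.8814 s


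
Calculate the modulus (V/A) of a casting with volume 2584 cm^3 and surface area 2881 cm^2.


Formula: Casting Modulus M = V / A
M = 2584 cm^3 / 2881 cm^2 = 0.8969 cm

Final answer: 0.8969 cm


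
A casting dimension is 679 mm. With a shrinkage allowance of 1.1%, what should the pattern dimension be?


Formula: L_pattern = L_casting * (1 + shrinkage_rate/100)
Shrinkage factor = 1 + 1.1/100 = 1.011
L_pattern = 679 mm * 1.011 = 686.4690 mm

686.4690 mm


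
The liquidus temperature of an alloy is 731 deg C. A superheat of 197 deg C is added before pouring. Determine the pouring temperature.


Formula: T_pour = T_melt + Superheat
T_pour = 731 + 197 = 928 deg C

Final answer: 928 deg C


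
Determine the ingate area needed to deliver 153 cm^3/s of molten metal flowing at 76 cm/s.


Formula: A_ingate = Q / v  (continuity equation)
A = 153 cm^3/s / 76 cm/s = 2.0132 cm^2


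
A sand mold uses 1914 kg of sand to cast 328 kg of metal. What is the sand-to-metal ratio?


Formula: Sand-to-Metal Ratio = W_sand / W_metal
Ratio = 1914 kg / 328 kg = 5.8354

Answer: 5.8354


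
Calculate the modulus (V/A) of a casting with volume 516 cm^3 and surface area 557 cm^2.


Formula: Casting Modulus M = V / A
M = 516 cm^3 / 557 cm^2 = 0.9264 cm

Final answer: 0.9264 cm


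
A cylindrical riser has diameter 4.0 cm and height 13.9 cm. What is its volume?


Formula: V = pi * (D/2)^2 * H  (cylinder volume)
Radius = D/2 = 4.0/2 = 2.0 cm
V = pi * 2.0^2 * 13.9 = 174.6726 cm^3

174.6726 cm^3


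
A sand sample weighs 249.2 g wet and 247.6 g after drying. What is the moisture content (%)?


Formula: MC = (W_wet - W_dry) / W_wet * 100
Water mass = 249.2 - 247.6 = 1.6 g
MC = 1.6 / 249.2 * 100 = 0.6421%

Final answer: 0.6421%


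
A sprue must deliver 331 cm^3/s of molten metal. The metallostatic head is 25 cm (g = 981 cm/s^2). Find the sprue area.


Formula: v = sqrt(2*g*h), A = Q/v
Velocity: v = sqrt(2 * 981 * 25) = sqrt(49050) = 221.4723 cm/s
Sprue area: A = Q / v = 331 / 221.4723 = 1.4945 cm^2

1.4945 cm^2


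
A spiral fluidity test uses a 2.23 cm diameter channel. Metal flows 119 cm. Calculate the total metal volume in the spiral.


Formula: V = pi * (d/2)^2 * L  (cylinder volume)
Radius = 2.23/2 = 1.115 cm
V = pi * 1.115^2 * 119 = 464.7791 cm^3


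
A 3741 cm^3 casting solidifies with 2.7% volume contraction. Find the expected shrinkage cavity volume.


Formula: V_shrink = V_casting * shrinkage_pct / 100
V_shrink = 3741 cm^3 * 2.7 / 100 = 101.0070 cm^3

Answer: 101.0070 cm^3


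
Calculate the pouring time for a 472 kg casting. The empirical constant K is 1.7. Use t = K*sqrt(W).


Formula: t = K * sqrt(W)
sqrt(W) = sqrt(472) = 21.72556
t = 1.7 * 21.72556 = 36.9335 s


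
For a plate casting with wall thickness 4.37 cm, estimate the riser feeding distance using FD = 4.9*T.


Formula: FD = 4.9 * T  (riser feeding-distance rule)
FD = 4.9 * 4.37 cm = 21.4130 cm

Final answer: 21.4130 cm


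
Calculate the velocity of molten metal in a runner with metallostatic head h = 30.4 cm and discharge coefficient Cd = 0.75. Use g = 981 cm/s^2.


Formula: v = Cd * sqrt(2 * g * h)  (Torricelli with discharge coefficient)
2*g*h = 2 * 981 * 30.4 = 59644.8 cm^2/s^2
sqrt(59644.8) = 244.22285 cm/s
v = 0.75 * 244.22285 = 183.1671 cm/s


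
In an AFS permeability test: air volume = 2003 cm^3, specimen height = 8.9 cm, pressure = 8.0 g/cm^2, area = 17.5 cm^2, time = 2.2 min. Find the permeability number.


Formula: Permeability Number P = (V * H) / (p * A * t)
Numerator: V * H = 2003 * 8.9 = 17826.7
Denominator: p * A * t = 8.0 * 17.5 * 2.2 = 308.0
P = 17826.7 / 308.0 = 57.8789

57.8789


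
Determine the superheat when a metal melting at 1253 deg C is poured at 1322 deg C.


Formula: Superheat = T_pour - T_melt
Superheat = 1322 - 1253 = 69 deg C

Final answer: 69 deg C


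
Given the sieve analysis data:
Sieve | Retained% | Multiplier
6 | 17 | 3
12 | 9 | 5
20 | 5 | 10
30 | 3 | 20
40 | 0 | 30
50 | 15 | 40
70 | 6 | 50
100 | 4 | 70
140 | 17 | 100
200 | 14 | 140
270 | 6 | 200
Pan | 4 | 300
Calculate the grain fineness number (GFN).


Formula: GFN = sum(pct * multiplier) / sum(pct)
sum(pct * multiplier) = 7446
sum(pct) = 100
GFN = 7446 / 100 = 74.46

74.46


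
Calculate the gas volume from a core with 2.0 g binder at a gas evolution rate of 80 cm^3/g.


Formula: V_gas = W_binder * gas_evolution_rate
V = 2.0 g * 80 cm^3/g = 160.0000 cm^3

Answer: 160.0000 cm^3


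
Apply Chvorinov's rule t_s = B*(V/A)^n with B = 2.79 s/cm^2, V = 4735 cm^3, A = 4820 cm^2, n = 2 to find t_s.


Formula: t_s = B * (V/A)^n  (Chvorinov's rule, n=2)
Modulus M = V/A = 4735/4820 = 0.982365 cm
M^2 = 0.982365^2 = 0.965041 cm^2
t_s = 2.79 * 0.965041 = 2.6925 s


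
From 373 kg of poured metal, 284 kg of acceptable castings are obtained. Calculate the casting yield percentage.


Formula: Casting Yield = (W_good / W_total) * 100
Yield = (284 kg / 373 kg) * 100 = 76.1394%

Answer: 76.1394%


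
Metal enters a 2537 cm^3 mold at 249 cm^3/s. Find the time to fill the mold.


Formula: t_fill = V_mold / Q_flow
t = 2537 cm^3 / 249 cm^3/s = 10.1888 s

Final answer: 10.1888 s


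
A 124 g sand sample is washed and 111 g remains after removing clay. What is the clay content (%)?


Formula: Clay% = (W_total - W_washed) / W_total * 100
Clay mass = 124 - 111 = 13 g
Clay% = 13 / 124 * 100 = 10.4839%

Final answer: 10.4839%


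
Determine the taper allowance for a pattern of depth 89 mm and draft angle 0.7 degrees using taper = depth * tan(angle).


Formula: taper = depth * tan(draft_angle)
tan(0.7 deg) = 0.0122179
taper = 89 mm * 0.0122179 = 1.0874 mm

Final answer: 1.0874 mm


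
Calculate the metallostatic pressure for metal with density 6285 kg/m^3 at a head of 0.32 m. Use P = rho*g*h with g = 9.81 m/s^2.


Formula: P = rho * g * h
rho * g = 6285 * 9.81 = 61655.85 N/m^3
P = 61655.85 * 0.32 = 19729.8720 Pa

Answer: 19729.8720 Pa


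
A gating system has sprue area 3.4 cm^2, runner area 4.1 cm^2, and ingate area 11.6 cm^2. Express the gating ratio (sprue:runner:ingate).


Sprue:Runner:Ingate = 1 : 4.1/3.4 : 11.6/3.4 = 1:1.21:3.41

Final answer: 1:1.21:3.41


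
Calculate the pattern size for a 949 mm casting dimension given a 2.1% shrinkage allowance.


Formula: L_pattern = L_casting * (1 + shrinkage_rate/100)
Shrinkage factor = 1 + 2.1/100 = 1.021
L_pattern = 949 mm * 1.021 = 968.9290 mm


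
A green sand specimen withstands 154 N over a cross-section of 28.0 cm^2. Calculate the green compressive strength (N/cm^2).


Formula: Compressive Strength = Force / Area
Strength = 154 N / 28.0 cm^2 = 5.5000 N/cm^2

Answer: 5.5000 N/cm^2


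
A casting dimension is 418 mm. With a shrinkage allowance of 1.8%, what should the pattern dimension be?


Formula: L_pattern = L_casting * (1 + shrinkage_rate/100)
Shrinkage factor = 1 + 1.8/100 = 1.018
L_pattern = 418 mm * 1.018 = 425.5240 mm

425.5240 mm


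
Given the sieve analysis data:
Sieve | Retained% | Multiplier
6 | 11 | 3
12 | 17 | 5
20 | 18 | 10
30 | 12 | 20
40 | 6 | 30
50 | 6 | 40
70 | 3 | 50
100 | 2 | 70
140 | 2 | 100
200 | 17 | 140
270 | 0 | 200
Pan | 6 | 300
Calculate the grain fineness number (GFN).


Formula: GFN = sum(pct * multiplier) / sum(pct)
sum(pct * multiplier) = 5628
sum(pct) = 100
GFN = 5628 / 100 = 56.28

Final answer: 56.28


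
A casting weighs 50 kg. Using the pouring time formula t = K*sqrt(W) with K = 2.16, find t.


Formula: t = K * sqrt(W)
sqrt(W) = sqrt(50) = 7.07107
t = 2.16 * 7.07107 = 15.2735 s


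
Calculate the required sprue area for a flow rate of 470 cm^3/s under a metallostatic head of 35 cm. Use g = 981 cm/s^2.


Formula: v = sqrt(2*g*h), A = Q/v
Velocity: v = sqrt(2 * 981 * 35) = sqrt(68670) = 262.0496 cm/s
Sprue area: A = Q / v = 470 / 262.0496 = 1.7936 cm^2

Final answer: 1.7936 cm^2


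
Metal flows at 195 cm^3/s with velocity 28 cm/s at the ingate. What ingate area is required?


Formula: A_ingate = Q / v  (continuity equation)
A = 195 cm^3/s / 28 cm/s = 6.9643 cm^2

Answer: 6.9643 cm^2


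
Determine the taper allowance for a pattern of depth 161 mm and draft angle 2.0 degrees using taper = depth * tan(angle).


Formula: taper = depth * tan(draft_angle)
tan(2.0 deg) = 0.0349208
taper = 161 mm * 0.0349208 = 5.6222 mm

Answer: 5.6222 mm


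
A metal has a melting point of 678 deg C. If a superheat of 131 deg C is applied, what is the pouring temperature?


Formula: T_pour = T_melt + Superheat
T_pour = 678 + 131 = 809 deg C

809 deg C


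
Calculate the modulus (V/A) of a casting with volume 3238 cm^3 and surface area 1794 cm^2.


Formula: Casting Modulus M = V / A
M = 3238 cm^3 / 1794 cm^2 = 1.8049 cm

Answer: 1.8049 cm


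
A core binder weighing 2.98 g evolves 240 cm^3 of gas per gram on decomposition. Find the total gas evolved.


Formula: V_gas = W_binder * gas_evolution_rate
V = 2.98 g * 240 cm^3/g = 715.2000 cm^3

Final answer: 715.2000 cm^3


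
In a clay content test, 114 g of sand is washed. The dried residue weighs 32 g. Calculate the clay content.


Formula: Clay% = (W_total - W_washed) / W_total * 100
Clay mass = 114 - 32 = 82 g
Clay% = 82 / 114 * 100 = 71.9298%

71.9298%


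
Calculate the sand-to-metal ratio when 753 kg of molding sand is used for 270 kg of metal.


Formula: Sand-to-Metal Ratio = W_sand / W_metal
Ratio = 753 kg / 270 kg = 2.7889

Answer: 2.7889


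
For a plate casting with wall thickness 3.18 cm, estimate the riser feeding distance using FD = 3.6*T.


Formula: FD = 3.6 * T  (riser feeding-distance rule)
FD = 3.6 * 3.18 cm = 11.4480 cm


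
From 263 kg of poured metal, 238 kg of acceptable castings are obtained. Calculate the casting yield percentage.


Formula: Casting Yield = (W_good / W_total) * 100
Yield = (238 kg / 263 kg) * 100 = 90.4943%

Final answer: 90.4943%


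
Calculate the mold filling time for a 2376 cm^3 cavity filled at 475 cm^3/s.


Formula: t_fill = V_mold / Q_flow
t = 2376 cm^3 / 475 cm^3/s = 5.0021 s

Answer: 5.0021 s


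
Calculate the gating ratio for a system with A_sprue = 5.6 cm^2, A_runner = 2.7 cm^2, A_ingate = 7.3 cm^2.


Sprue:Runner:Ingate = 1 : 2.7/5.6 : 7.3/5.6 = 1:0.48:1.30

1:0.48:1.30


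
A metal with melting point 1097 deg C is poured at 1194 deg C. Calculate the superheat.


Formula: Superheat = T_pour - T_melt
Superheat = 1194 - 1097 = 97 deg C

Answer: 97 deg C


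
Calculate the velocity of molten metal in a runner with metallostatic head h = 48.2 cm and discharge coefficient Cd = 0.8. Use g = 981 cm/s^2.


Formula: v = Cd * sqrt(2 * g * h)  (Torricelli with discharge coefficient)
2*g*h = 2 * 981 * 48.2 = 94568.4 cm^2/s^2
sqrt(94568.4) = 307.51976 cm/s
v = 0.8 * 307.51976 = 246.0158 cm/s

Answer: 246.0158 cm/s


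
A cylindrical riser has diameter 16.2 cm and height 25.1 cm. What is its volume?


Formula: V = pi * (D/2)^2 * H  (cylinder volume)
Radius = D/2 = 16.2/2 = 8.1 cm
V = pi * 8.1^2 * 25.1 = 5173.6093 cm^3


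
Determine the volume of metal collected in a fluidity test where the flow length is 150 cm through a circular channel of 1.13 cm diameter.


Formula: V = pi * (d/2)^2 * L  (cylinder volume)
Radius = 1.13/2 = 0.565 cm
V = pi * 0.565^2 * 150 = 150.4312 cm^3

Answer: 150.4312 cm^3


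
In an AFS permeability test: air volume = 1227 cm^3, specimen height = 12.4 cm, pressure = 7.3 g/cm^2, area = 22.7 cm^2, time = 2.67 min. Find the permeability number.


Formula: Permeability Number P = (V * H) / (p * A * t)
Numerator: V * H = 1227 * 12.4 = 15214.8
Denominator: p * A * t = 7.3 * 22.7 * 2.67 = 442.4457
P = 15214.8 / 442.4457 = 34.3879

Answer: 34.3879


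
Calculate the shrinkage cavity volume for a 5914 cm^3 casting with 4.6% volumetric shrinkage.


Formula: V_shrink = V_casting * shrinkage_pct / 100
V_shrink = 5914 cm^3 * 4.6 / 100 = 272.0440 cm^3

272.0440 cm^3


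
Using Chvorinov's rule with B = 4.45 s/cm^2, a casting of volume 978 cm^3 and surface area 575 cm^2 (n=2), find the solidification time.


Formula: t_s = B * (V/A)^n  (Chvorinov's rule, n=2)
Modulus M = V/A = 978/575 = 1.700870 cm
M^2 = 1.700870^2 = 2.892959 cm^2
t_s = 4.45 * 2.892959 = 12.8737 s

Final answer: 12.8737 s


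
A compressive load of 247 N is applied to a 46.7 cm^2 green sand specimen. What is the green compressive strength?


Formula: Compressive Strength = Force / Area
Strength = 247 N / 46.7 cm^2 = 5.2891 N/cm^2

5.2891 N/cm^2


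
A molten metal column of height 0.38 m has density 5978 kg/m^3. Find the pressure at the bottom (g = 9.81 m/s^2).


Formula: P = rho * g * h
rho * g = 5978 * 9.81 = 58644.18 N/m^3
P = 58644.18 * 0.38 = 22284.7884 Pa

Final answer: 22284.7884 Pa


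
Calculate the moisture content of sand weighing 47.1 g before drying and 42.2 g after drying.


Formula: MC = (W_wet - W_dry) / W_wet * 100
Water mass = 47.1 - 42.2 = 4.9 g
MC = 4.9 / 47.1 * 100 = 10.4034%

Final answer: 10.4034%


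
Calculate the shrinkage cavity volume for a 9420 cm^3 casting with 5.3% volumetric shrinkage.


Formula: V_shrink = V_casting * shrinkage_pct / 100
V_shrink = 9420 cm^3 * 5.3 / 100 = 499.2600 cm^3

499.2600 cm^3


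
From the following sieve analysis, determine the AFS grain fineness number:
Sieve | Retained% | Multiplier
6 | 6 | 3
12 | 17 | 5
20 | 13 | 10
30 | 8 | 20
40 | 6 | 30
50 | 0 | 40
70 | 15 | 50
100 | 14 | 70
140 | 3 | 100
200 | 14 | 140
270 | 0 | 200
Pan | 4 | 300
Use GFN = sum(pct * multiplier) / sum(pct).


Formula: GFN = sum(pct * multiplier) / sum(pct)
sum(pct * multiplier) = 5763
sum(pct) = 100
GFN = 5763 / 100 = 57.63

57.63


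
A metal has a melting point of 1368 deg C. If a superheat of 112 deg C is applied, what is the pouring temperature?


Formula: T_pour = T_melt + Superheat
T_pour = 1368 + 112 = 1480 deg C

Final answer: 1480 deg C


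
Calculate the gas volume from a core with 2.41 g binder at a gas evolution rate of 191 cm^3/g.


Formula: V_gas = W_binder * gas_evolution_rate
V = 2.41 g * 191 cm^3/g = 460.3100 cm^3


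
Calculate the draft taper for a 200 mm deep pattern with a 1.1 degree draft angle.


Formula: taper = depth * tan(draft_angle)
tan(1.1 deg) = 0.0192010
taper = 200 mm * 0.0192010 = 3.8402 mm

3.8402 mm


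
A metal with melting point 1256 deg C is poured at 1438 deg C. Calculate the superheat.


Formula: Superheat = T_pour - T_melt
Superheat = 1438 - 1256 = 182 deg C

Answer: 182 deg C


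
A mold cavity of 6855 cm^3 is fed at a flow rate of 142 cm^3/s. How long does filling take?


Formula: t_fill = V_mold / Q_flow
t = 6855 cm^3 / 142 cm^3/s = 48.2746 s

Final answer: 48.2746 s


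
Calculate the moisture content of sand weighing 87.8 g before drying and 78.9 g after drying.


Formula: MC = (W_wet - W_dry) / W_wet * 100
Water mass = 87.8 - 78.9 = 8.9 g
MC = 8.9 / 87.8 * 100 = 10.1367%

10.1367%


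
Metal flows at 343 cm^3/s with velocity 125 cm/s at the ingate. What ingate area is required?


Formula: A_ingate = Q / v  (continuity equation)
A = 343 cm^3/s / 125 cm/s = 2.7440 cm^2


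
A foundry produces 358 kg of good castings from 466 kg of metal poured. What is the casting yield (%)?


Formula: Casting Yield = (W_good / W_total) * 100
Yield = (358 kg / 466 kg) * 100 = 76.8240%

Final answer: 76.8240%


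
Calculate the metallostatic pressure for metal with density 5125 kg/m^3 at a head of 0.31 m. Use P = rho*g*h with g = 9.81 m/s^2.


Formula: P = rho * g * h
rho * g = 5125 * 9.81 = 50276.25 N/m^3
P = 50276.25 * 0.31 = 15585.6375 Pa

Answer: 15585.6375 Pa


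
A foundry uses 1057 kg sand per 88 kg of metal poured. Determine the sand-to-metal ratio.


Formula: Sand-to-Metal Ratio = W_sand / W_metal
Ratio = 1057 kg / 88 kg = 12.0114


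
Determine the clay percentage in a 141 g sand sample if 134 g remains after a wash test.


Formula: Clay% = (W_total - W_washed) / W_total * 100
Clay mass = 141 - 134 = 7 g
Clay% = 7 / 141 * 100 = 4.9645%


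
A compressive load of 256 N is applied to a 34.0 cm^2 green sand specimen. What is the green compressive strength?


Formula: Compressive Strength = Force / Area
Strength = 256 N / 34.0 cm^2 = 7.5294 N/cm^2


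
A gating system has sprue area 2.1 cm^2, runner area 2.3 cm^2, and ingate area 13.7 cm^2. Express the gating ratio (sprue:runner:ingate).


Sprue:Runner:Ingate = 1 : 2.3/2.1 : 13.7/2.1 = 1:1.10:6.52

Final answer: 1:1.10:6.52


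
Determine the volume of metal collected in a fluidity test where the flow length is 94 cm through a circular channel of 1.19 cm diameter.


Formula: V = pi * (d/2)^2 * L  (cylinder volume)
Radius = 1.19/2 = 0.595 cm
V = pi * 0.595^2 * 94 = 104.5470 cm^3

104.5470 cm^3


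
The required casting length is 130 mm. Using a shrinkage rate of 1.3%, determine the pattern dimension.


Formula: L_pattern = L_casting * (1 + shrinkage_rate/100)
Shrinkage factor = 1 + 1.3/100 = 1.013
L_pattern = 130 mm * 1.013 = 131.6900 mm


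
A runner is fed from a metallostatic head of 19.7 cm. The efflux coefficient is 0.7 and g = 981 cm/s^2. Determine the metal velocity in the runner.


Formula: v = Cd * sqrt(2 * g * h)  (Torricelli with discharge coefficient)
2*g*h = 2 * 981 * 19.7 = 38651.4 cm^2/s^2
sqrt(38651.4) = 196.59959 cm/s
v = 0.7 * 196.59959 = 137.6197 cm/s

Final answer: 137.6197 cm/s


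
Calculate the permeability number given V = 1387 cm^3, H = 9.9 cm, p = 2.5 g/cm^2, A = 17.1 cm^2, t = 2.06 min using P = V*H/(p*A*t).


Formula: Permeability Number P = (V * H) / (p * A * t)
Numerator: V * H = 1387 * 9.9 = 13731.3
Denominator: p * A * t = 2.5 * 17.1 * 2.06 = 88.065
P = 13731.3 / 88.065 = 155.9223

Answer: 155.9223


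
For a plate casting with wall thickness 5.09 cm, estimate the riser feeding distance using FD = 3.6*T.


Formula: FD = 3.6 * T  (riser feeding-distance rule)
FD = 3.6 * 5.09 cm = 18.3240 cm

Final answer: 18.3240 cm


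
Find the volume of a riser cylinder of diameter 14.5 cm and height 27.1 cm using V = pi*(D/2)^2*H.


Formula: V = pi * (D/2)^2 * H  (cylinder volume)
Radius = D/2 = 14.5/2 = 7.25 cm
V = pi * 7.25^2 * 27.1 = 4475.0220 cm^3


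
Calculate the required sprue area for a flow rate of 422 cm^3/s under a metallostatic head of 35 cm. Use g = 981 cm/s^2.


Formula: v = sqrt(2*g*h), A = Q/v
Velocity: v = sqrt(2 * 981 * 35) = sqrt(68670) = 262.0496 cm/s
Sprue area: A = Q / v = 422 / 262.0496 = 1.6104 cm^2

Answer: 1.6104 cm^2


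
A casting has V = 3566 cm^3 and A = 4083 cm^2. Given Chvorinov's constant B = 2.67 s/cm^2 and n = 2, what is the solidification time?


Formula: t_s = B * (V/A)^n  (Chvorinov's rule, n=2)
Modulus M = V/A = 3566/4083 = 0.873377 cm
M^2 = 0.873377^2 = 0.762787 cm^2
t_s = 2.67 * 0.762787 = 2.0366 s

2.0366 s


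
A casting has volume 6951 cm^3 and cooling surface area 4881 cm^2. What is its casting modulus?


Formula: Casting Modulus M = V / A
M = 6951 cm^3 / 4881 cm^2 = 1.4241 cm

1.4241 cm


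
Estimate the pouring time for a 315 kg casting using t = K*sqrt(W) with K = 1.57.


Formula: t = K * sqrt(W)
sqrt(W) = sqrt(315) = 17.74824
t = 1.57 * 17.74824 = 27.8647 s

27.8647 s


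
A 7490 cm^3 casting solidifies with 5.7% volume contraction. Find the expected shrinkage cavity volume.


Formula: V_shrink = V_casting * shrinkage_pct / 100
V_shrink = 7490 cm^3 * 5.7 / 100 = 426.9300 cm^3


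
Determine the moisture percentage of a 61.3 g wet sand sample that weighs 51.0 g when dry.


Formula: MC = (W_wet - W_dry) / W_wet * 100
Water mass = 61.3 - 51.0 = 10.3 g
MC = 10.3 / 61.3 * 100 = 16.8026%


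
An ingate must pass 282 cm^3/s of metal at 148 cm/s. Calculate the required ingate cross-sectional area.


Formula: A_ingate = Q / v  (continuity equation)
A = 282 cm^3/s / 148 cm/s = 1.9054 cm^2

Answer: 1.9054 cm^2


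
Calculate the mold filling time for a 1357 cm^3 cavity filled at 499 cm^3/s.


Formula: t_fill = V_mold / Q_flow
t = 1357 cm^3 / 499 cm^3/s = 2.7194 s

Final answer: 2.7194 s


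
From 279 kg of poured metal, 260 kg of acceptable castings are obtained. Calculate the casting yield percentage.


Formula: Casting Yield = (W_good / W_total) * 100
Yield = (260 kg / 279 kg) * 100 = 93.1900%

Answer: 93.1900%


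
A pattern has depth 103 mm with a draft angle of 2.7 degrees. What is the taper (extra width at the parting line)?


Formula: taper = depth * tan(draft_angle)
tan(2.7 deg) = 0.0471588
taper = 103 mm * 0.0471588 = 4.8574 mm

4.8574 mm


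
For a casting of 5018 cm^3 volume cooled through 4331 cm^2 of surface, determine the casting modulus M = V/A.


Formula: Casting Modulus M = V / A
M = 5018 cm^3 / 4331 cm^2 = 1.1586 cm

Final answer: 1.1586 cm


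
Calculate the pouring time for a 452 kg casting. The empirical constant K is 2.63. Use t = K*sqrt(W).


Formula: t = K * sqrt(W)
sqrt(W) = sqrt(452) = 21.26029
t = 2.63 * 21.26029 = 55.9146 s


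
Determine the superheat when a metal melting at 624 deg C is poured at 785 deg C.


Formula: Superheat = T_pour - T_melt
Superheat = 785 - 624 = 161 deg C

Answer: 161 deg C


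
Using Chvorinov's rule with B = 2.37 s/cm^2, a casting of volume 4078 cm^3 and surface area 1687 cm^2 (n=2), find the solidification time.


Formula: t_s = B * (V/A)^n  (Chvorinov's rule, n=2)
Modulus M = V/A = 4078/1687 = 2.417309 cm
M^2 = 2.417309^2 = 5.843383 cm^2
t_s = 2.37 * 5.843383 = 13.8488 s

Final answer: 13.8488 s


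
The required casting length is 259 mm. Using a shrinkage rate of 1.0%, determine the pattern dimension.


Formula: L_pattern = L_casting * (1 + shrinkage_rate/100)
Shrinkage factor = 1 + 1.0/100 = 1.01
L_pattern = 259 mm * 1.01 = 261.5900 mm

Answer: 261.5900 mm


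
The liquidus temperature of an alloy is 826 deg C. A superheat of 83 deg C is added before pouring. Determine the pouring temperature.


Formula: T_pour = T_melt + Superheat
T_pour = 826 + 83 = 909 deg C


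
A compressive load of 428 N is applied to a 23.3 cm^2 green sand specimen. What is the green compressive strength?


Formula: Compressive Strength = Force / Area
Strength = 428 N / 23.3 cm^2 = 18.3691 N/cm^2

18.3691 N/cm^2


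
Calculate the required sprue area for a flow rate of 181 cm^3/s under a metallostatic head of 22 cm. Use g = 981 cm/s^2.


Formula: v = sqrt(2*g*h), A = Q/v
Velocity: v = sqrt(2 * 981 * 22) = sqrt(43164) = 207.7595 cm/s
Sprue area: A = Q / v = 181 / 207.7595 = 0.8712 cm^2

Answer: 0.8712 cm^2


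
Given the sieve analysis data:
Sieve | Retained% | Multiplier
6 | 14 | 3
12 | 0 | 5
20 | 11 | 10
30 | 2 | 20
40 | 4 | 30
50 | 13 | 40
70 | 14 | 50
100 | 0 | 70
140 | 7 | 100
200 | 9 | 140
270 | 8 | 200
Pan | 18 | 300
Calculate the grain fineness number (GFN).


Formula: GFN = sum(pct * multiplier) / sum(pct)
sum(pct * multiplier) = 10492
sum(pct) = 100
GFN = 10492 / 100 = 104.92

Final answer: 104.92


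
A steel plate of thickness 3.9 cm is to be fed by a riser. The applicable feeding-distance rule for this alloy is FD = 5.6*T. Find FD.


Formula: FD = 5.6 * T  (riser feeding-distance rule)
FD = 5.6 * 3.9 cm = 21.8400 cm

21.8400 cm


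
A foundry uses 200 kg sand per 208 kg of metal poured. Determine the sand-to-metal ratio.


Formula: Sand-to-Metal Ratio = W_sand / W_metal
Ratio = 200 kg / 208 kg = 0.9615

0.9615


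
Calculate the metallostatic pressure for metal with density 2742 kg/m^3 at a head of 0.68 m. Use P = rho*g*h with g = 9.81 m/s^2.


Formula: P = rho * g * h
rho * g = 2742 * 9.81 = 26899.02 N/m^3
P = 26899.02 * 0.68 = 18291.3336 Pa


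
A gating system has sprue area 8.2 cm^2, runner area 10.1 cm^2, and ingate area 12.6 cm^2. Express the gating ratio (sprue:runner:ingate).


Sprue:Runner:Ingate = 1 : 10.1/8.2 : 12.6/8.2 = 1:1.23:1.54

1:1.23:1.54


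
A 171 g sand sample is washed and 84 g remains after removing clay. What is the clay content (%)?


Formula: Clay% = (W_total - W_washed) / W_total * 100
Clay mass = 171 - 84 = 87 g
Clay% = 87 / 171 * 100 = 50.8772%

Final answer: 50.8772%


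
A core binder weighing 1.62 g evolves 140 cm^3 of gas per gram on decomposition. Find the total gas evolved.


Formula: V_gas = W_binder * gas_evolution_rate
V = 1.62 g * 140 cm^3/g = 226.8000 cm^3

Final answer: 226.8000 cm^3


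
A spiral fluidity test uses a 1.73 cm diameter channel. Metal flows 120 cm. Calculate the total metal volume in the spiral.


Formula: V = pi * (d/2)^2 * L  (cylinder volume)
Radius = 1.73/2 = 0.865 cm
V = pi * 0.865^2 * 120 = 282.0742 cm^3

Final answer: 282.0742 cm^3


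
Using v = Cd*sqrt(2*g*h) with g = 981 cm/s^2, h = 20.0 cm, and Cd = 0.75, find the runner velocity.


Formula: v = Cd * sqrt(2 * g * h)  (Torricelli with discharge coefficient)
2*g*h = 2 * 981 * 20.0 = 39240.0 cm^2/s^2
sqrt(39240.0) = 198.09089 cm/s
v = 0.75 * 198.09089 = 148.5682 cm/s

Answer: 148.5682 cm/s


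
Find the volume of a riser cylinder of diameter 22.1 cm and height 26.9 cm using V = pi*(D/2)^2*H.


Formula: V = pi * (D/2)^2 * H  (cylinder volume)
Radius = D/2 = 22.1/2 = 11.05 cm
V = pi * 11.05^2 * 26.9 = 10318.7409 cm^3

Final answer: 10318.7409 cm^3


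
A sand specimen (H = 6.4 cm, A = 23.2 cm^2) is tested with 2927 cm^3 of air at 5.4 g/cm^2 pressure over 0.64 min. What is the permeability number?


Formula: Permeability Number P = (V * H) / (p * A * t)
Numerator: V * H = 2927 * 6.4 = 18732.8
Denominator: p * A * t = 5.4 * 23.2 * 0.64 = 80.1792
P = 18732.8 / 80.1792 = 233.6367

Answer: 233.6367


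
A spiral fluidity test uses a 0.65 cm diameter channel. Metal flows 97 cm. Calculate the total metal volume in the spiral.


Formula: V = pi * (d/2)^2 * L  (cylinder volume)
Radius = 0.65/2 = 0.325 cm
V = pi * 0.325^2 * 97 = 32.1876 cm^3

Final answer: 32.1876 cm^3


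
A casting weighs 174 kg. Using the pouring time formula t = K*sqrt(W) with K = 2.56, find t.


Formula: t = K * sqrt(W)
sqrt(W) = sqrt(174) = 13.19091
t = 2.56 * 13.19091 = 33.7687 s


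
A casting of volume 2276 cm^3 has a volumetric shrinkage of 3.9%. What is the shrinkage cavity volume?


Formula: V_shrink = V_casting * shrinkage_pct / 100
V_shrink = 2276 cm^3 * 3.9 / 100 = 88.7640 cm^3

88.7640 cm^3


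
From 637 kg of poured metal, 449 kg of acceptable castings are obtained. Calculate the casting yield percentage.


Formula: Casting Yield = (W_good / W_total) * 100
Yield = (449 kg / 637 kg) * 100 = 70.4867%

Answer: 70.4867%


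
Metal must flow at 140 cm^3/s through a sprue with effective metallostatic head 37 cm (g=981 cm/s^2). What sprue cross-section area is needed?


Formula: v = sqrt(2*g*h), A = Q/v
Velocity: v = sqrt(2 * 981 * 37) = sqrt(72594) = 269.4327 cm/s
Sprue area: A = Q / v = 140 / 269.4327 = 0.5196 cm^2

Final answer: 0.5196 cm^2


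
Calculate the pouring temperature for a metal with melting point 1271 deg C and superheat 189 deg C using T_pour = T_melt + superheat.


Formula: T_pour = T_melt + Superheat
T_pour = 1271 + 189 = 1460 deg C


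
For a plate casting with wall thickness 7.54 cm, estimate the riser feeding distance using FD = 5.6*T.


Formula: FD = 5.6 * T  (riser feeding-distance rule)
FD = 5.6 * 7.54 cm = 42.2240 cm

Answer: 42.2240 cm


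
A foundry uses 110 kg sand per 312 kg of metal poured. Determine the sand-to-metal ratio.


Formula: Sand-to-Metal Ratio = W_sand / W_metal
Ratio = 110 kg / 312 kg = 0.3526

Final answer: 0.3526


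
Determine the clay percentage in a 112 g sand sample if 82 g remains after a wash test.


Formula: Clay% = (W_total - W_washed) / W_total * 100
Clay mass = 112 - 82 = 30 g
Clay% = 30 / 112 * 100 = 26.7857%

26.7857%


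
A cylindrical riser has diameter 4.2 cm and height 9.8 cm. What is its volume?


Formula: V = pi * (D/2)^2 * H  (cylinder volume)
Radius = D/2 = 4.2/2 = 2.1 cm
V = pi * 2.1^2 * 9.8 = 135.7734 cm^3

Answer: 135.7734 cm^3


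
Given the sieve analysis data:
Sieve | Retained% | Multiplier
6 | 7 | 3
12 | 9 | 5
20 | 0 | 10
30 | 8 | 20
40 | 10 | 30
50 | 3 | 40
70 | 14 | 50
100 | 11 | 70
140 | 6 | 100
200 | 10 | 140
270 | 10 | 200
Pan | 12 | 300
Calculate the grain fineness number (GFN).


Formula: GFN = sum(pct * multiplier) / sum(pct)
sum(pct * multiplier) = 9716
sum(pct) = 100
GFN = 9716 / 100 = 97.16

Final answer: 97.16


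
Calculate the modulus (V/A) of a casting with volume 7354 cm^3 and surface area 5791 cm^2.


Formula: Casting Modulus M = V / A
M = 7354 cm^3 / 5791 cm^2 = 1.2699 cm


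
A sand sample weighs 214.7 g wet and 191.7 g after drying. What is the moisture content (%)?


Formula: MC = (W_wet - W_dry) / W_wet * 100
Water mass = 214.7 - 191.7 = 23.0 g
MC = 23.0 / 214.7 * 100 = 10.7126%

Final answer: 10.7126%


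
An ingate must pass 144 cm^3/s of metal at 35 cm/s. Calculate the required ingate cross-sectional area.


Formula: A_ingate = Q / v  (continuity equation)
A = 144 cm^3/s / 35 cm/s = 4.1143 cm^2


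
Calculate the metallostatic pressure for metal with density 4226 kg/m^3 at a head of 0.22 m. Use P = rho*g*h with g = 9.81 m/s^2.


Formula: P = rho * g * h
rho * g = 4226 * 9.81 = 41457.06 N/m^3
P = 41457.06 * 0.22 = 9120.5532 Pa


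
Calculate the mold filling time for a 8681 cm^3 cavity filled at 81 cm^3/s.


Formula: t_fill = V_mold / Q_flow
t = 8681 cm^3 / 81 cm^3/s = 107.1728 s


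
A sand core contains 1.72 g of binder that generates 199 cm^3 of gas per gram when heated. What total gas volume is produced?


Formula: V_gas = W_binder * gas_evolution_rate
V = 1.72 g * 199 cm^3/g = 342.2800 cm^3

342.2800 cm^3


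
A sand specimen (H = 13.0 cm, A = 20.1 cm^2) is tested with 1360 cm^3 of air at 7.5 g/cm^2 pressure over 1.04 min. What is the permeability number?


Formula: Permeability Number P = (V * H) / (p * A * t)
Numerator: V * H = 1360 * 13.0 = 17680.0
Denominator: p * A * t = 7.5 * 20.1 * 1.04 = 156.78
P = 17680.0 / 156.78 = 112.7695


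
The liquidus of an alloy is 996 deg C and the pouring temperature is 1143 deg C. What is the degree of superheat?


Formula: Superheat = T_pour - T_melt
Superheat = 1143 - 996 = 147 deg C


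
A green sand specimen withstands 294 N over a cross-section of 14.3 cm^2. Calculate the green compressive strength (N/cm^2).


Formula: Compressive Strength = Force / Area
Strength = 294 N / 14.3 cm^2 = 20.5594 N/cm^2


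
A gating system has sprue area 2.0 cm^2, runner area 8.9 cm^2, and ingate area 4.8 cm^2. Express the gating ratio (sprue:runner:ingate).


Sprue:Runner:Ingate = 1 : 8.9/2.0 : 4.8/2.0 = 1:4.45:2.40


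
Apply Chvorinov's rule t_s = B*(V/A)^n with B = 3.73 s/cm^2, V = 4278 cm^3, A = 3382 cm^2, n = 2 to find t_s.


Formula: t_s = B * (V/A)^n  (Chvorinov's rule, n=2)
Modulus M = V/A = 4278/3382 = 1.264932 cm
M^2 = 1.264932^2 = 1.600053 cm^2
t_s = 3.73 * 1.600053 = 5.9682 s

Final answer: 5.9682 s


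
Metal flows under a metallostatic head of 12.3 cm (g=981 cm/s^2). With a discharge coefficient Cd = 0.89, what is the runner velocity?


Formula: v = Cd * sqrt(2 * g * h)  (Torricelli with discharge coefficient)
2*g*h = 2 * 981 * 12.3 = 24132.6 cm^2/s^2
sqrt(24132.6) = 155.34671 cm/s
v = 0.89 * 155.34671 = 138.2586 cm/s

138.2586 cm/s


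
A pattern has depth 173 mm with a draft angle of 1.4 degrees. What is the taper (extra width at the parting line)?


Formula: taper = depth * tan(draft_angle)
tan(1.4 deg) = 0.0244395
taper = 173 mm * 0.0244395 = 4.2280 mm

Final answer: 4.2280 mm


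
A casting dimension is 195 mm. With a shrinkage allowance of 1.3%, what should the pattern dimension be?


Formula: L_pattern = L_casting * (1 + shrinkage_rate/100)
Shrinkage factor = 1 + 1.3/100 = 1.013
L_pattern = 195 mm * 1.013 = 197.5350 mm

197.5350 mm


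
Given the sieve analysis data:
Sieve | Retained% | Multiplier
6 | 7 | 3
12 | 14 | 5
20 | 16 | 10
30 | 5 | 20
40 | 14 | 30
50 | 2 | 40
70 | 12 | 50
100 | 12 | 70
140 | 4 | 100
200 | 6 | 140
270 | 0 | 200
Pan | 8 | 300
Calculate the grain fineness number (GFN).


Formula: GFN = sum(pct * multiplier) / sum(pct)
sum(pct * multiplier) = 5931
sum(pct) = 100
GFN = 5931 / 100 = 59.31

Answer: 59.31


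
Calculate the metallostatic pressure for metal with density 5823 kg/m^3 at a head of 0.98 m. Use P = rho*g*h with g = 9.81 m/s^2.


Formula: P = rho * g * h
rho * g = 5823 * 9.81 = 57123.63 N/m^3
P = 57123.63 * 0.98 = 55981.1574 Pa

Answer: 55981.1574 Pa


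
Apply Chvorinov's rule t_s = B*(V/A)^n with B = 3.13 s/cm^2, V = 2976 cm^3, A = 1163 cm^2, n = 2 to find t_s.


Formula: t_s = B * (V/A)^n  (Chvorinov's rule, n=2)
Modulus M = V/A = 2976/1163 = 2.558899 cm
M^2 = 2.558899^2 = 6.547964 cm^2
t_s = 3.13 * 6.547964 = 20.4951 s

20.4951 s


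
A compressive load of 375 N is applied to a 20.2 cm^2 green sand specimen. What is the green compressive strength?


Formula: Compressive Strength = Force / Area
Strength = 375 N / 20.2 cm^2 = 18.5644 N/cm^2

18.5644 N/cm^2


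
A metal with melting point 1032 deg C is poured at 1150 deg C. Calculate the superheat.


Formula: Superheat = T_pour - T_melt
Superheat = 1150 - 1032 = 118 deg C

118 deg C


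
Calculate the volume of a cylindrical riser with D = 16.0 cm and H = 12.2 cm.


Formula: V = pi * (D/2)^2 * H  (cylinder volume)
Radius = D/2 = 16.0/2 = 8.0 cm
V = pi * 8.0^2 * 12.2 = 2452.9555 cm^3

2452.9555 cm^3


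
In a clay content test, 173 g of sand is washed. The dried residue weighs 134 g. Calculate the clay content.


Formula: Clay% = (W_total - W_washed) / W_total * 100
Clay mass = 173 - 134 = 39 g
Clay% = 39 / 173 * 100 = 22.5434%


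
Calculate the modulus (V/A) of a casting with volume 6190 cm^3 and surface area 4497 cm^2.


Formula: Casting Modulus M = V / A
M = 6190 cm^3 / 4497 cm^2 = 1.3765 cm


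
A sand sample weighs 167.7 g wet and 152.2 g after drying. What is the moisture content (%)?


Formula: MC = (W_wet - W_dry) / W_wet * 100
Water mass = 167.7 - 152.2 = 15.5 g
MC = 15.5 / 167.7 * 100 = 9.2427%

Final answer: 9.2427%
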